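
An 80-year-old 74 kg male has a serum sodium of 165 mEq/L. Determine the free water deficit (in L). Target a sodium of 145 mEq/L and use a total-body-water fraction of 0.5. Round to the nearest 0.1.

TBW = 0.5 · 74 = 37 L
Free water deficit = TBW · (Na/145 − 1)
= 37 · (165/145 − 1)
= 37 · 0.1379
= 5.1 L

5.1 L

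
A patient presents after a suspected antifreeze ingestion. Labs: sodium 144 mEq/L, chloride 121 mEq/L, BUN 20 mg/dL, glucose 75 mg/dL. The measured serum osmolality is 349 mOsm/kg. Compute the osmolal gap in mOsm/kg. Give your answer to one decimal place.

Calculated osmolality = 2·Na + glucose/18 + BUN/2.8
= 2·144 + 75/18 + 20/2.8
= 288 + 4.17 + 7.14
= 299.31 mOsm/kg ≈ 299.3 mOsm/kg
Osmolar gap = measured − calculated = 349 − 299.3 = 49.7 mOsm/kg

49.7 mOsm/kg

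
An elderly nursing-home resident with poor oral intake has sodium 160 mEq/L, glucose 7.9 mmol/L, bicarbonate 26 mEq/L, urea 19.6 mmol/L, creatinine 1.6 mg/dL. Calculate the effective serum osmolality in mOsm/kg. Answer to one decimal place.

327.9 mOsm/kg

Effective osmolality excludes urea (freely permeant across cell membranes):
2·Na + glucose
= 2·160 + 7.9
= 320 + 7.9
= 327.9 mOsm/kg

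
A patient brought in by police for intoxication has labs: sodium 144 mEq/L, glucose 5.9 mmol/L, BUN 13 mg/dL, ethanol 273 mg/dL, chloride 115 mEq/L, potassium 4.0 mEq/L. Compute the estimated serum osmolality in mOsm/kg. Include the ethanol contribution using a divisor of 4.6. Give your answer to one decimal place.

Calculated osmolality = 2·Na + glucose + BUN/2.8 + ethanol/4.6
= 2·144 + 5.9 + 13/2.8 + 273/4.6
= 288 + 5.90 + 4.64 + 59.35
= 357.89 mOsm/kg

357.9 mOsm/kg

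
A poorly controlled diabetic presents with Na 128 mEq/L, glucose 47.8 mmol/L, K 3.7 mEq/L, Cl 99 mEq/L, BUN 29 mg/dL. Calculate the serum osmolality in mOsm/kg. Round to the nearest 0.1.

Calculated osmolality = 2·Na + glucose + BUN/2.8
= 2·128 + 47.8 + 29/2.8
= 256 + 47.80 + 10.36
= 314.16 mOsm/kg

314.2 mOsm/kg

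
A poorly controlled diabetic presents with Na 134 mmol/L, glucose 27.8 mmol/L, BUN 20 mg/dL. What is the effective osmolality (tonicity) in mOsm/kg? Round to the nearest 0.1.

Effective osmolality excludes urea (freely permeant across cell membranes):
2·Na + glucose
= 2·134 + 27.8
= 268 + 27.8
= 295.8 mOsm/kg

295.8 mOsm/kg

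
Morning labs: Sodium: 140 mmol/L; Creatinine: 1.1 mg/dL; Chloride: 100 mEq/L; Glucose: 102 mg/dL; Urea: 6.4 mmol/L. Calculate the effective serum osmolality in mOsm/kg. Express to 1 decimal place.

285.7 mOsm/kg

Effective osmolality excludes urea (freely permeant across cell membranes):
2·Na + glucose/18
= 2·140 + 102/18
= 280 + 5.67
= 285.67 mOsm/kg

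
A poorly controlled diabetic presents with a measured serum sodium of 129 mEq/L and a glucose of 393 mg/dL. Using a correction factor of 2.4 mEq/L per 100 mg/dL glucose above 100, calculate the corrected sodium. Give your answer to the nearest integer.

Corrected Na = measured Na + 2.4 · (glucose − 100)/100
= 129 + 2.4 · (393 − 100)/100
= 129 + 7
= 136 mEq/L

136 mEq/L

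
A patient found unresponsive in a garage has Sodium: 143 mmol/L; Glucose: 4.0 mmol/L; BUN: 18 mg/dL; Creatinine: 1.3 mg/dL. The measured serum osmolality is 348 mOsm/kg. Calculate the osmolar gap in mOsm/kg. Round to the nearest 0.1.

51.6 mOsm/kg

Calculated osmolality = 2·Na + glucose + BUN/2.8
= 2·143 + 4 + 18/2.8
= 286 + 4 + 6.43
= 296.43 mOsm/kg ≈ 296.4 mOsm/kg
Osmolar gap = measured − calculated = 348 − 296.4 = 51.6 mOsm/kg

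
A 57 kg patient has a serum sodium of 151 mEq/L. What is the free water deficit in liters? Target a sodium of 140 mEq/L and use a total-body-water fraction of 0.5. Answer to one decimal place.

TBW = 0.5 · 57 = 28.5 L
Free water deficit = TBW · (Na/140 − 1)
= 28.5 · (151/140 − 1)
= 28.5 · 0.0786
= 2.24 L

2.2 L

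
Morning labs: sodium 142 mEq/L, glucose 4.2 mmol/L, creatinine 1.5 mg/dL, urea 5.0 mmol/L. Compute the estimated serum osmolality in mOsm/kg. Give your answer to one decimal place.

293.2 mOsm/kg

Calculated osmolality = 2·Na + glucose + urea
= 2·142 + 4.2 + 5
= 284 + 4.20 + 5
= 293.2 mOsm/kg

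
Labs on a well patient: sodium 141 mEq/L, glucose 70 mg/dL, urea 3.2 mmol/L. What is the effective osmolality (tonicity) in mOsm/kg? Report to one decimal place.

Effective osmolality excludes urea (freely permeant across cell membranes):
2·Na + glucose/18
= 2·141 + 70/18
= 282 + 3.89
= 285.89 mOsm/kg

285.9 mOsm/kg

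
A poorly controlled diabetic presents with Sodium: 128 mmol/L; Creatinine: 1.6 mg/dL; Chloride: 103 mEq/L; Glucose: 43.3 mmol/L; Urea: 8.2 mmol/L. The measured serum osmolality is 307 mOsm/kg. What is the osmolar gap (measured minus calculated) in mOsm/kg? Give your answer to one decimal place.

Calculated osmolality = 2·Na + glucose + urea
= 2·128 + 43.3 + 8.2
= 256 + 43.30 + 8.20
= 307.5 mOsm/kg ≈ 307.5 mOsm/kg
Osmolar gap = measured − calculated = 307 − 307.5 = -0.5 mOsm/kg

-0.5 mOsm/kg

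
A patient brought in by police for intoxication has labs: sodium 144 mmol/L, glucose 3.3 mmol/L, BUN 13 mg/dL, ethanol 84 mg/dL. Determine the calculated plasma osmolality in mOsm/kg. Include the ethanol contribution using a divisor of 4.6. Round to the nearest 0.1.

314.2 mOsm/kg

Calculated osmolality = 2·Na + glucose + BUN/2.8 + ethanol/4.6
= 2·144 + 3.3 + 13/2.8 + 84/4.6
= 288 + 3.30 + 4.64 + 18.26
= 314.2 mOsm/kg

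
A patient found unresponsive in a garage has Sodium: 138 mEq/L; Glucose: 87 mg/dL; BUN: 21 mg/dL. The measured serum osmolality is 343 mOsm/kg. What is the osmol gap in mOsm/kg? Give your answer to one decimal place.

Calculated osmolality = 2·Na + glucose/18 + BUN/2.8
= 2·138 + 87/18 + 21/2.8
= 276 + 4.83 + 7.50
= 288.33 mOsm/kg ≈ 288.3 mOsm/kg
Osmolar gap = measured − calculated = 343 − 288.3 = 54.7 mOsm/kg

54.7 mOsm/kg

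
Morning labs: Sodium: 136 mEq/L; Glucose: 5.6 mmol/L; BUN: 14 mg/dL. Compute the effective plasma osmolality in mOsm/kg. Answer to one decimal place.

Effective osmolality excludes urea (freely permeant across cell membranes):
2·Na + glucose
= 2·136 + 5.6
= 272 + 5.6
= 277.6 mOsm/kg

277.6 mOsm/kg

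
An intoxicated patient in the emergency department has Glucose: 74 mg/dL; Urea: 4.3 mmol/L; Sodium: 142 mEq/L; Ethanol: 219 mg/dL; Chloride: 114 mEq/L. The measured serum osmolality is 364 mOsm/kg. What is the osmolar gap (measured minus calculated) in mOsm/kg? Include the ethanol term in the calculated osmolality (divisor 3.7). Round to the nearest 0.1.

12.4 mOsm/kg

Calculated osmolality = 2·Na + glucose/18 + urea + ethanol/3.7
= 2·142 + 74/18 + 4.3 + 219/3.7
= 284 + 4.11 + 4.30 + 59.19
= 351.6 mOsm/kg ≈ 351.6 mOsm/kg
Osmolar gap = measured − calculated = 364 − 351.6 = 12.4 mOsm/kg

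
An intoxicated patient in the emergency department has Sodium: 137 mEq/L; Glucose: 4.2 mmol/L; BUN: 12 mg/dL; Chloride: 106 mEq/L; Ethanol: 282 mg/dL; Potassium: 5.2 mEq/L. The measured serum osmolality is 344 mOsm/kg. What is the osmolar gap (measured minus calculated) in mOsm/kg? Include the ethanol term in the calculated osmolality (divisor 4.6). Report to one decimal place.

0.2 mOsm/kg

Calculated osmolality = 2·Na + glucose + BUN/2.8 + ethanol/4.6
= 2·137 + 4.2 + 12/2.8 + 282/4.6
= 274 + 4.20 + 4.29 + 61.30
= 343.79 mOsm/kg ≈ 343.8 mOsm/kg
Osmolar gap = measured − calculated = 344 − 343.8 = 0.2 mOsm/kg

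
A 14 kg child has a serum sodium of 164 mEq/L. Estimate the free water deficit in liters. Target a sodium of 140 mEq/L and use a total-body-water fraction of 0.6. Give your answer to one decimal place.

1.4 L

TBW = 0.6 · 14 = 8.4 L
Free water deficit = TBW · (Na/140 − 1)
= 8.4 · (164/140 − 1)
= 8.4 · 0.1714
= 1.44 L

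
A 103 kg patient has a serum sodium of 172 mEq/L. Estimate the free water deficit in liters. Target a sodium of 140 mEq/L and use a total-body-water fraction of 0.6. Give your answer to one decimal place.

TBW = 0.6 · 103 = 61.8 L
Free water deficit = TBW · (Na/140 − 1)
= 61.8 · (172/140 − 1)
= 61.8 · 0.2286
= 14.13 L

14.1 L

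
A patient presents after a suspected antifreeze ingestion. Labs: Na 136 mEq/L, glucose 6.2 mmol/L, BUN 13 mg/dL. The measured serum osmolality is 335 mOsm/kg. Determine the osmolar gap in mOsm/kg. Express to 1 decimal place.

52.2 mOsm/kg

Calculated osmolality = 2·Na + glucose + BUN/2.8
= 2·136 + 6.2 + 13/2.8
= 272 + 6.20 + 4.64
= 282.84 mOsm/kg ≈ 282.8 mOsm/kg
Osmolar gap = measured − calculated = 335 − 282.8 = 52.2 mOsm/kg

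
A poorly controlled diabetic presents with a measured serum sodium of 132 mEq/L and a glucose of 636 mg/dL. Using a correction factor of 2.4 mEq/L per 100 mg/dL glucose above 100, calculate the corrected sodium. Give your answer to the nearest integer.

145 mEq/L

Corrected Na = measured Na + 2.4 · (glucose − 100)/100
= 132 + 2.4 · (636 − 100)/100
= 132 + 12.9
= 144.9 mEq/L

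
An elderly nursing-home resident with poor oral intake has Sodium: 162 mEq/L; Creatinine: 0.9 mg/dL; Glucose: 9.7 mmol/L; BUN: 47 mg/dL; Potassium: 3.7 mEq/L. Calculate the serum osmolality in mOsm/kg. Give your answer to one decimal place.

Calculated osmolality = 2·Na + glucose + BUN/2.8
= 2·162 + 9.7 + 47/2.8
= 324 + 9.70 + 16.79
= 350.49 mOsm/kg

350.5 mOsm/kg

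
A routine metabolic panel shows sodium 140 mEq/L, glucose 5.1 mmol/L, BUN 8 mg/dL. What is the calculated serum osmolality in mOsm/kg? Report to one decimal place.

288.0 mOsm/kg

Calculated osmolality = 2·Na + glucose + BUN/2.8
= 2·140 + 5.1 + 8/2.8
= 280 + 5.10 + 2.86
= 287.96 mOsm/kg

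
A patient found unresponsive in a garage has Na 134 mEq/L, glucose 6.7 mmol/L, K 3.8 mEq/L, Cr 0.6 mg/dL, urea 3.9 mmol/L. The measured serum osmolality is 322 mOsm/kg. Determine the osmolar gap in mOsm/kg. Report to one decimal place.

Calculated osmolality = 2·Na + glucose + urea
= 2·134 + 6.7 + 3.9
= 268 + 6.70 + 3.90
= 278.6 mOsm/kg ≈ 278.6 mOsm/kg
Osmolar gap = measured − calculated = 322 − 278.6 = 43.4 mOsm/kg

43.4 mOsm/kg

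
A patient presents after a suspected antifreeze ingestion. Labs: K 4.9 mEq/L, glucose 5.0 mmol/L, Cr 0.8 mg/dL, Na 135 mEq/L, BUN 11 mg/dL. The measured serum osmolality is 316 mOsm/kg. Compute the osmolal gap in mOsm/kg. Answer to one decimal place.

Calculated osmolality = 2·Na + glucose + BUN/2.8
= 2·135 + 5 + 11/2.8
= 270 + 5 + 3.93
= 278.93 mOsm/kg ≈ 278.9 mOsm/kg
Osmolar gap = measured − calculated = 316 − 278.9 = 37.1 mOsm/kg

37.1 mOsm/kg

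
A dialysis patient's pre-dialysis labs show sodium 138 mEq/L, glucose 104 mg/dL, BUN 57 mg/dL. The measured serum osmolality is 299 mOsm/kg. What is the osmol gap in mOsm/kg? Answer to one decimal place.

-3.1 mOsm/kg

Calculated osmolality = 2·Na + glucose/18 + BUN/2.8
= 2·138 + 104/18 + 57/2.8
= 276 + 5.78 + 20.36
= 302.14 mOsm/kg ≈ 302.1 mOsm/kg
Osmolar gap = measured − calculated = 299 − 302.1 = -3.1 mOsm/kg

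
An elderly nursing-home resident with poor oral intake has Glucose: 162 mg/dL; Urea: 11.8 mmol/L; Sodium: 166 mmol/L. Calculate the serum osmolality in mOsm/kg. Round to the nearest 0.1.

352.8 mOsm/kg

Calculated osmolality = 2·Na + glucose/18 + urea
= 2·166 + 162/18 + 11.8
= 332 + 9 + 11.80
= 352.8 mOsm/kg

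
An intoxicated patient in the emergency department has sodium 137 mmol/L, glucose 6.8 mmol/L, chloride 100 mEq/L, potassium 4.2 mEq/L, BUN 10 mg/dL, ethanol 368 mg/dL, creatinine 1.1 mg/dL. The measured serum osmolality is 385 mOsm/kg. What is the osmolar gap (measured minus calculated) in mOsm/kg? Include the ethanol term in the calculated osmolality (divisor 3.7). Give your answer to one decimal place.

1.2 mOsm/kg

Calculated osmolality = 2·Na + glucose + BUN/2.8 + ethanol/3.7
= 2·137 + 6.8 + 10/2.8 + 368/3.7
= 274 + 6.80 + 3.57 + 99.46
= 383.83 mOsm/kg ≈ 383.8 mOsm/kg
Osmolar gap = measured − calculated = 385 − 383.8 = 1.2 mOsm/kg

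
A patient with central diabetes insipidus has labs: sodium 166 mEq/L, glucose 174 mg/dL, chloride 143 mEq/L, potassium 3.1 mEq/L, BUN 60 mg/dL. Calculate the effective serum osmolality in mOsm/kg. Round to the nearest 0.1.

Effective osmolality excludes urea (freely permeant across cell membranes):
2·Na + glucose/18
= 2·166 + 174/18
= 332 + 9.67
= 341.67 mOsm/kg

341.7 mOsm/kg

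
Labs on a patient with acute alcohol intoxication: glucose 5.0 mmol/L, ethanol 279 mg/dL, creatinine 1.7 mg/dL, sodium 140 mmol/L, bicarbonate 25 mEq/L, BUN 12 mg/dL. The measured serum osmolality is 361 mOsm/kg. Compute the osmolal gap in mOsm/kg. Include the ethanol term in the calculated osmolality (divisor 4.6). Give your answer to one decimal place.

11.1 mOsm/kg

Calculated osmolality = 2·Na + glucose + BUN/2.8 + ethanol/4.6
= 2·140 + 5 + 12/2.8 + 279/4.6
= 280 + 5 + 4.29 + 60.65
= 349.94 mOsm/kg ≈ 349.9 mOsm/kg
Osmolar gap = measured − calculated = 361 − 349.9 = 11.1 mOsm/kg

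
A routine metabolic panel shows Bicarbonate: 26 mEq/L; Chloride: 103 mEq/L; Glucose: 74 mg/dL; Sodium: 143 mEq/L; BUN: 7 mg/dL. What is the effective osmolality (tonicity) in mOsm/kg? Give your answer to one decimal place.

Effective osmolality excludes urea (freely permeant across cell membranes):
2·Na + glucose/18
= 2·143 + 74/18
= 286 + 4.11
= 290.11 mOsm/kg

290.1 mOsm/kg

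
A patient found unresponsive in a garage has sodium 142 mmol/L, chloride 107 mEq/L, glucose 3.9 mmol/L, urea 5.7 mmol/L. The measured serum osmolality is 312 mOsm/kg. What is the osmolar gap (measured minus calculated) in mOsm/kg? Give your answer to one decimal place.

Calculated osmolality = 2·Na + glucose + urea
= 2·142 + 3.9 + 5.7
= 284 + 3.90 + 5.70
= 293.6 mOsm/kg ≈ 293.6 mOsm/kg
Osmolar gap = measured − calculated = 312 − 293.6 = 18.4 mOsm/kg

18.4 mOsm/kg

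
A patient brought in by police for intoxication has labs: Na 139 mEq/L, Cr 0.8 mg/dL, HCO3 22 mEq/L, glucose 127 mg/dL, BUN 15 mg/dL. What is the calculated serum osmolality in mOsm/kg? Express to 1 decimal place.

290.4 mOsm/kg

Calculated osmolality = 2·Na + glucose/18 + BUN/2.8
= 2·139 + 127/18 + 15/2.8
= 278 + 7.06 + 5.36
= 290.42 mOsm/kg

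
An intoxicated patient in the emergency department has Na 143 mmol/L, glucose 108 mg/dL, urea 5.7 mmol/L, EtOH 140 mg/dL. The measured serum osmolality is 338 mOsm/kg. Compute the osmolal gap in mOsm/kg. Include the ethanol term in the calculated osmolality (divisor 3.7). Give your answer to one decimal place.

2.5 mOsm/kg

Calculated osmolality = 2·Na + glucose/18 + urea + ethanol/3.7
= 2·143 + 108/18 + 5.7 + 140/3.7
= 286 + 6 + 5.70 + 37.84
= 335.54 mOsm/kg ≈ 335.5 mOsm/kg
Osmolar gap = measured − calculated = 338 − 335.5 = 2.5 mOsm/kg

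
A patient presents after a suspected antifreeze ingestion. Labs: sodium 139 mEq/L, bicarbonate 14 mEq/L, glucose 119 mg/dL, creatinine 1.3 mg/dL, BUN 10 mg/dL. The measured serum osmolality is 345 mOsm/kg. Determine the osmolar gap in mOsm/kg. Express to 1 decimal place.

Calculated osmolality = 2·Na + glucose/18 + BUN/2.8
= 2·139 + 119/18 + 10/2.8
= 278 + 6.61 + 3.57
= 288.18 mOsm/kg ≈ 288.2 mOsm/kg
Osmolar gap = measured − calculated = 345 − 288.2 = 56.8 mOsm/kg

56.8 mOsm/kg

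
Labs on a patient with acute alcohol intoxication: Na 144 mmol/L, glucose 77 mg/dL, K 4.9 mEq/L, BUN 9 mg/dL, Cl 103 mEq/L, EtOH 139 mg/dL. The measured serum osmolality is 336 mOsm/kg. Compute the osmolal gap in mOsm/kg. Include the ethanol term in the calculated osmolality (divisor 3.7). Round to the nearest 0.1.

2.9 mOsm/kg

Calculated osmolality = 2·Na + glucose/18 + BUN/2.8 + ethanol/3.7
= 2·144 + 77/18 + 9/2.8 + 139/3.7
= 288 + 4.28 + 3.21 + 37.57
= 333.06 mOsm/kg ≈ 333.1 mOsm/kg
Osmolar gap = measured − calculated = 336 − 333.1 = 2.9 mOsm/kg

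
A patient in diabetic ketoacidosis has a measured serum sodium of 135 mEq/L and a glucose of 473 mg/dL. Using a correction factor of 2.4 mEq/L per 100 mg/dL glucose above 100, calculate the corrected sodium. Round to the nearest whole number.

Corrected Na = measured Na + 2.4 · (glucose − 100)/100
= 135 + 2.4 · (473 − 100)/100
= 135 + 9
= 144 mEq/L

144 mEq/L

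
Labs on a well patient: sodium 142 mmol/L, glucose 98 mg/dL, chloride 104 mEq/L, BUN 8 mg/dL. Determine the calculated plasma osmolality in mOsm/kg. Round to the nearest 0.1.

Calculated osmolality = 2·Na + glucose/18 + BUN/2.8
= 2·142 + 98/18 + 8/2.8
= 284 + 5.44 + 2.86
= 292.3 mOsm/kg

292.3 mOsm/kg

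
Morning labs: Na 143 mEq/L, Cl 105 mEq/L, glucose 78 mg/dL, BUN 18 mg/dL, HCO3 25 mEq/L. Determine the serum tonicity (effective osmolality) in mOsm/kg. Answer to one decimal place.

290.3 mOsm/kg

Effective osmolality excludes urea (freely permeant across cell membranes):
2·Na + glucose/18
= 2·143 + 78/18
= 286 + 4.33
= 290.33 mOsm/kg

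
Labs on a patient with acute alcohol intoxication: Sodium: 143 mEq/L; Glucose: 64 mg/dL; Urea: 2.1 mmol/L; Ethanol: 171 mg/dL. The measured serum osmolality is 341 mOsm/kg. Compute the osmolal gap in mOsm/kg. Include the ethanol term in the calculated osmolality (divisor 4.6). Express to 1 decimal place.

12.2 mOsm/kg

Calculated osmolality = 2·Na + glucose/18 + urea + ethanol/4.6
= 2·143 + 64/18 + 2.1 + 171/4.6
= 286 + 3.56 + 2.10 + 37.17
= 328.83 mOsm/kg ≈ 328.8 mOsm/kg
Osmolar gap = measured − calculated = 341 − 328.8 = 12.2 mOsm/kg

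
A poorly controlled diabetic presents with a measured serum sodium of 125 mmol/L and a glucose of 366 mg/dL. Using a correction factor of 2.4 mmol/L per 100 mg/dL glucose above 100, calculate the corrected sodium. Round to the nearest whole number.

Corrected Na = measured Na + 2.4 · (glucose − 100)/100
= 125 + 2.4 · (366 − 100)/100
= 125 + 6.4
= 131.4 mmol/L

131 mmol/L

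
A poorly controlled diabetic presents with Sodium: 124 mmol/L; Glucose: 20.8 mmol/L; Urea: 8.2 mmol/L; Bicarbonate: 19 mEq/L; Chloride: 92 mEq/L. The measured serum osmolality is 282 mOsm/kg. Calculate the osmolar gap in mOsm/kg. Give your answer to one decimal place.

Calculated osmolality = 2·Na + glucose + urea
= 2·124 + 20.8 + 8.2
= 248 + 20.80 + 8.20
= 277 mOsm/kg ≈ 277.0 mOsm/kg
Osmolar gap = measured − calculated = 282 − 277.0 = 5.0 mOsm/kg

5.0 mOsm/kg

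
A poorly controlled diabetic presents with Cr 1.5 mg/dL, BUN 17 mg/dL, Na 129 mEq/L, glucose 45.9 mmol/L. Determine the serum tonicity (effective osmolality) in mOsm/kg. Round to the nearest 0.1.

303.9 mOsm/kg

Effective osmolality excludes urea (freely permeant across cell membranes):
2·Na + glucose
= 2·129 + 45.9
= 258 + 45.9
= 303.9 mOsm/kg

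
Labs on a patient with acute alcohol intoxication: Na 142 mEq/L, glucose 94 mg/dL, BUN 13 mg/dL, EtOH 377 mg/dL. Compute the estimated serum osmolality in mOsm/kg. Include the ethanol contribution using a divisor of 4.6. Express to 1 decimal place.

Calculated osmolality = 2·Na + glucose/18 + BUN/2.8 + ethanol/4.6
= 2·142 + 94/18 + 13/2.8 + 377/4.6
= 284 + 5.22 + 4.64 + 81.96
= 375.82 mOsm/kg

375.8 mOsm/kg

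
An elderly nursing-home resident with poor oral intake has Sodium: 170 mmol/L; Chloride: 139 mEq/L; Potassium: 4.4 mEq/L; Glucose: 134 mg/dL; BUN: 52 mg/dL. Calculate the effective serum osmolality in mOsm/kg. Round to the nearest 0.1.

Effective osmolality excludes urea (freely permeant across cell membranes):
2·Na + glucose/18
= 2·170 + 134/18
= 340 + 7.44
= 347.44 mOsm/kg

347.4 mOsm/kg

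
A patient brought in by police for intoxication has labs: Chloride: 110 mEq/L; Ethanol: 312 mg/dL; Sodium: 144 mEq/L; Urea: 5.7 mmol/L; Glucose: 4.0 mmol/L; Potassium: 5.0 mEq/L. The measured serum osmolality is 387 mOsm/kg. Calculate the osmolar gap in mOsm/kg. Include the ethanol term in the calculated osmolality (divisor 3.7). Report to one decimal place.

Calculated osmolality = 2·Na + glucose + urea + ethanol/3.7
= 2·144 + 4 + 5.7 + 312/3.7
= 288 + 4 + 5.70 + 84.32
= 382.02 mOsm/kg ≈ 382.0 mOsm/kg
Osmolar gap = measured − calculated = 387 − 382.0 = 5.0 mOsm/kg

5.0 mOsm/kg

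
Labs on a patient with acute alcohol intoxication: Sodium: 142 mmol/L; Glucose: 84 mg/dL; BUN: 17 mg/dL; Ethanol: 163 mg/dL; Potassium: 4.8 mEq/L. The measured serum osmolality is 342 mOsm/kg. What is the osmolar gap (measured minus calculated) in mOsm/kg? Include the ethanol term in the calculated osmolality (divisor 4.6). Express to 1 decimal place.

11.8 mOsm/kg

Calculated osmolality = 2·Na + glucose/18 + BUN/2.8 + ethanol/4.6
= 2·142 + 84/18 + 17/2.8 + 163/4.6
= 284 + 4.67 + 6.07 + 35.43
= 330.17 mOsm/kg ≈ 330.2 mOsm/kg
Osmolar gap = measured − calculated = 342 − 330.2 = 11.8 mOsm/kg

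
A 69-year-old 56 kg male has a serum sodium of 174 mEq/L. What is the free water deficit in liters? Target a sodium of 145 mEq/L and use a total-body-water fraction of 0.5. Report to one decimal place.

TBW = 0.5 · 56 = 28 L
Free water deficit = TBW · (Na/145 − 1)
= 28 · (174/145 − 1)
= 28 · 0.2
= 5.6 L

5.6 L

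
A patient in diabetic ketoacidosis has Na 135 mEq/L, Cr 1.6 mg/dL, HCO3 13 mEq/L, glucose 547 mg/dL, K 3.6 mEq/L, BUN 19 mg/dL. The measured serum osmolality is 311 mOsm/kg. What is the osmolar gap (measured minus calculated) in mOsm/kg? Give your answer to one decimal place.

3.8 mOsm/kg

Calculated osmolality = 2·Na + glucose/18 + BUN/2.8
= 2·135 + 547/18 + 19/2.8
= 270 + 30.39 + 6.79
= 307.18 mOsm/kg ≈ 307.2 mOsm/kg
Osmolar gap = measured − calculated = 311 − 307.2 = 3.8 mOsm/kg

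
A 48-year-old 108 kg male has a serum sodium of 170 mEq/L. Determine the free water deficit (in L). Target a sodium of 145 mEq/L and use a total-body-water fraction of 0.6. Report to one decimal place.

TBW = 0.6 · 108 = 64.8 L
Free water deficit = TBW · (Na/145 − 1)
= 64.8 · (170/145 − 1)
= 64.8 · 0.1724
= 11.17 L

11.2 L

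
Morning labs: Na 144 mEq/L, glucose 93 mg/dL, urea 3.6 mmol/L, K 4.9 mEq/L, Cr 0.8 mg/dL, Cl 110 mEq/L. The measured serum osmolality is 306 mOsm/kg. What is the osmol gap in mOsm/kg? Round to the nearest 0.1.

Calculated osmolality = 2·Na + glucose/18 + urea
= 2·144 + 93/18 + 3.6
= 288 + 5.17 + 3.60
= 296.77 mOsm/kg ≈ 296.8 mOsm/kg
Osmolar gap = measured − calculated = 306 − 296.8 = 9.2 mOsm/kg

9.2 mOsm/kg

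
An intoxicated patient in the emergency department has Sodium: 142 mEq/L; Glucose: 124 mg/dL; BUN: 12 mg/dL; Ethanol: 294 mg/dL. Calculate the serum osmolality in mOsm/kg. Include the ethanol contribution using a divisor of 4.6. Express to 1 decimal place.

Calculated osmolality = 2·Na + glucose/18 + BUN/2.8 + ethanol/4.6
= 2·142 + 124/18 + 12/2.8 + 294/4.6
= 284 + 6.89 + 4.29 + 63.91
= 359.09 mOsm/kg

359.1 mOsm/kg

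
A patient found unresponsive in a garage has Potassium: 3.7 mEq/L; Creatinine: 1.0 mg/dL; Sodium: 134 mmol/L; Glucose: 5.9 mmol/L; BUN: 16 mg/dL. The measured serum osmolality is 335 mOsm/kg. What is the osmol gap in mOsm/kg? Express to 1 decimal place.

55.4 mOsm/kg

Calculated osmolality = 2·Na + glucose + BUN/2.8
= 2·134 + 5.9 + 16/2.8
= 268 + 5.90 + 5.71
= 279.61 mOsm/kg ≈ 279.6 mOsm/kg
Osmolar gap = measured − calculated = 335 − 279.6 = 55.4 mOsm/kg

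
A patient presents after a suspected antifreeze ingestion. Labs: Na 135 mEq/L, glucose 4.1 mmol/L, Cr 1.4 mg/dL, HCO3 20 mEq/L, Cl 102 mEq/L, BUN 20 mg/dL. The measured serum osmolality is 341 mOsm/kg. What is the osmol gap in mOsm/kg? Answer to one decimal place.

Calculated osmolality = 2·Na + glucose + BUN/2.8
= 2·135 + 4.1 + 20/2.8
= 270 + 4.10 + 7.14
= 281.24 mOsm/kg ≈ 281.2 mOsm/kg
Osmolar gap = measured − calculated = 341 − 281.2 = 59.8 mOsm/kg

59.8 mOsm/kg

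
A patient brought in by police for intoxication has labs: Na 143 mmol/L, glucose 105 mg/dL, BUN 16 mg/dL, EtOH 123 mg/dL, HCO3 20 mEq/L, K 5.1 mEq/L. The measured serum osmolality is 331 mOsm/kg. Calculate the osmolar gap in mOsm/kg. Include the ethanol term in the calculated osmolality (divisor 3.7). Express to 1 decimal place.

Calculated osmolality = 2·Na + glucose/18 + BUN/2.8 + ethanol/3.7
= 2·143 + 105/18 + 16/2.8 + 123/3.7
= 286 + 5.83 + 5.71 + 33.24
= 330.78 mOsm/kg ≈ 330.8 mOsm/kg
Osmolar gap = measured − calculated = 331 − 330.8 = 0.2 mOsm/kg

0.2 mOsm/kg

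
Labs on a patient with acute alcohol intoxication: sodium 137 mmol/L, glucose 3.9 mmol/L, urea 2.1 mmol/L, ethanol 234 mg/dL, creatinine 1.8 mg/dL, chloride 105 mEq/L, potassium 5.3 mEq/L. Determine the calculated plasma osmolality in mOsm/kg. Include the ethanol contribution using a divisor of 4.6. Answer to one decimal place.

Calculated osmolality = 2·Na + glucose + urea + ethanol/4.6
= 2·137 + 3.9 + 2.1 + 234/4.6
= 274 + 3.90 + 2.10 + 50.87
= 330.87 mOsm/kg

330.9 mOsm/kg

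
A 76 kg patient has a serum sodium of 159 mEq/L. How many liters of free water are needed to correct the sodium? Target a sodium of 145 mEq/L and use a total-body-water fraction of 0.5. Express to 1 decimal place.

TBW = 0.5 · 76 = 38 L
Free water deficit = TBW · (Na/145 − 1)
= 38 · (159/145 − 1)
= 38 · 0.0966
= 3.67 L

3.7 L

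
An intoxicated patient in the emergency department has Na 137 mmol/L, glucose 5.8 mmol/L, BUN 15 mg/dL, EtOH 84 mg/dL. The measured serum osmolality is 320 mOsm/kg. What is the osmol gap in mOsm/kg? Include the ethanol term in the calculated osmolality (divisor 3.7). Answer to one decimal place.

12.1 mOsm/kg

Calculated osmolality = 2·Na + glucose + BUN/2.8 + ethanol/3.7
= 2·137 + 5.8 + 15/2.8 + 84/3.7
= 274 + 5.80 + 5.36 + 22.70
= 307.86 mOsm/kg ≈ 307.9 mOsm/kg
Osmolar gap = measured − calculated = 320 − 307.9 = 12.1 mOsm/kg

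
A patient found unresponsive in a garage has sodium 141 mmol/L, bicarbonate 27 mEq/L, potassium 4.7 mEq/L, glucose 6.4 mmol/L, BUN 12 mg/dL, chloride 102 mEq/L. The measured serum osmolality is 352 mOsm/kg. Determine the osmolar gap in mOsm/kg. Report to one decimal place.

59.3 mOsm/kg

Calculated osmolality = 2·Na + glucose + BUN/2.8
= 2·141 + 6.4 + 12/2.8
= 282 + 6.40 + 4.29
= 292.69 mOsm/kg ≈ 292.7 mOsm/kg
Osmolar gap = measured − calculated = 352 − 292.7 = 59.3 mOsm/kg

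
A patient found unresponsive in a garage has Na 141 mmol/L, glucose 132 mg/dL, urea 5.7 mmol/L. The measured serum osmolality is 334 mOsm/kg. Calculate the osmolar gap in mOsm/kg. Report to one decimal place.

39.0 mOsm/kg

Calculated osmolality = 2·Na + glucose/18 + urea
= 2·141 + 132/18 + 5.7
= 282 + 7.33 + 5.70
= 295.03 mOsm/kg ≈ 295.0 mOsm/kg
Osmolar gap = measured − calculated = 334 − 295.0 = 39.0 mOsm/kg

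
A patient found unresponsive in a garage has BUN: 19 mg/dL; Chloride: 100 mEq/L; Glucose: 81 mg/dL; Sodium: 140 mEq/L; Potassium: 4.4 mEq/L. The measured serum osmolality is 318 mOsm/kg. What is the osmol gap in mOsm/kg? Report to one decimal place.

Calculated osmolality = 2·Na + glucose/18 + BUN/2.8
= 2·140 + 81/18 + 19/2.8
= 280 + 4.50 + 6.79
= 291.29 mOsm/kg ≈ 291.3 mOsm/kg
Osmolar gap = measured − calculated = 318 − 291.3 = 26.7 mOsm/kg

26.7 mOsm/kg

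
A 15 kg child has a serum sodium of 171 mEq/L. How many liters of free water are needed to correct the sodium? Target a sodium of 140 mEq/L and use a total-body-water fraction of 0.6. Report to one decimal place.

2.0 L

TBW = 0.6 · 15 = 9 L
Free water deficit = TBW · (Na/140 − 1)
= 9 · (171/140 − 1)
= 9 · 0.2214
= 1.99 L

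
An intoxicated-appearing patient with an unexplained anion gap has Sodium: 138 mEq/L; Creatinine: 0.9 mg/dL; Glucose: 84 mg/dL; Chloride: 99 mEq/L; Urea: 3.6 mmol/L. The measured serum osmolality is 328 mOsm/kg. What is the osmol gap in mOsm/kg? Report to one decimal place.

Calculated osmolality = 2·Na + glucose/18 + urea
= 2·138 + 84/18 + 3.6
= 276 + 4.67 + 3.60
= 284.27 mOsm/kg ≈ 284.3 mOsm/kg
Osmolar gap = measured − calculated = 328 − 284.3 = 43.7 mOsm/kg

43.7 mOsm/kg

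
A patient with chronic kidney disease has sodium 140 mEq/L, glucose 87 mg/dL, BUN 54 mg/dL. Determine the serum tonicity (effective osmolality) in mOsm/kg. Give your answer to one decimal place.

284.8 mOsm/kg

Effective osmolality excludes urea (freely permeant across cell membranes):
2·Na + glucose/18
= 2·140 + 87/18
= 280 + 4.83
= 284.83 mOsm/kg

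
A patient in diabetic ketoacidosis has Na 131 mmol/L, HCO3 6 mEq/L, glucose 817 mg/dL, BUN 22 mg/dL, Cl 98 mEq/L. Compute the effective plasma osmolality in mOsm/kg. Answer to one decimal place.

Effective osmolality excludes urea (freely permeant across cell membranes):
2·Na + glucose/18
= 2·131 + 817/18
= 262 + 45.39
= 307.39 mOsm/kg

307.4 mOsm/kg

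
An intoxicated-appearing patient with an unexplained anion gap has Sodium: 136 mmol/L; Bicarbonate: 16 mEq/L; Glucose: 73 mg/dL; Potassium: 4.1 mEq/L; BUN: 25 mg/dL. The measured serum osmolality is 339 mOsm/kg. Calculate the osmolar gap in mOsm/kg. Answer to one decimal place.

Calculated osmolality = 2·Na + glucose/18 + BUN/2.8
= 2·136 + 73/18 + 25/2.8
= 272 + 4.06 + 8.93
= 284.99 mOsm/kg ≈ 285.0 mOsm/kg
Osmolar gap = measured − calculated = 339 − 285.0 = 54.0 mOsm/kg

54.0 mOsm/kg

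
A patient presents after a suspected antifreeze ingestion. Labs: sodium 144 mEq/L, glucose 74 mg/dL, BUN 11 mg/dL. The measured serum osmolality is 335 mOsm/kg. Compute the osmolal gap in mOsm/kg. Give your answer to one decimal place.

Calculated osmolality = 2·Na + glucose/18 + BUN/2.8
= 2·144 + 74/18 + 11/2.8
= 288 + 4.11 + 3.93
= 296.04 mOsm/kg ≈ 296.0 mOsm/kg
Osmolar gap = measured − calculated = 335 − 296.0 = 39.0 mOsm/kg

39.0 mOsm/kg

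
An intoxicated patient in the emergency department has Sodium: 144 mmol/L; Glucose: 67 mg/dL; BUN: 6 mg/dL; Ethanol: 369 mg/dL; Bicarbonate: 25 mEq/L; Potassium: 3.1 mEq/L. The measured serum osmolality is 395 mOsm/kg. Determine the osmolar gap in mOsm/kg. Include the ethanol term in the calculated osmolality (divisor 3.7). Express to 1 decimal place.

Calculated osmolality = 2·Na + glucose/18 + BUN/2.8 + ethanol/3.7
= 2·144 + 67/18 + 6/2.8 + 369/3.7
= 288 + 3.72 + 2.14 + 99.73
= 393.59 mOsm/kg ≈ 393.6 mOsm/kg
Osmolar gap = measured − calculated = 395 − 393.6 = 1.4 mOsm/kg

1.4 mOsm/kg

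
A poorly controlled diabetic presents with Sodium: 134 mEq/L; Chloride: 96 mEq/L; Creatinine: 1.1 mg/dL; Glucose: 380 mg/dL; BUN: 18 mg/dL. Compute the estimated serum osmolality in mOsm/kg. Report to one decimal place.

Calculated osmolality = 2·Na + glucose/18 + BUN/2.8
= 2·134 + 380/18 + 18/2.8
= 268 + 21.11 + 6.43
= 295.54 mOsm/kg

295.5 mOsm/kg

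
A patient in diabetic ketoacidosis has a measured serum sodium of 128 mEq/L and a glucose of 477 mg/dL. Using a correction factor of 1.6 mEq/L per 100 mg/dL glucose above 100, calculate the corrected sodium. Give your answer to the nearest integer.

Corrected Na = measured Na + 1.6 · (glucose − 100)/100
= 128 + 1.6 · (477 − 100)/100
= 128 + 6
= 134 mEq/L

134 mEq/L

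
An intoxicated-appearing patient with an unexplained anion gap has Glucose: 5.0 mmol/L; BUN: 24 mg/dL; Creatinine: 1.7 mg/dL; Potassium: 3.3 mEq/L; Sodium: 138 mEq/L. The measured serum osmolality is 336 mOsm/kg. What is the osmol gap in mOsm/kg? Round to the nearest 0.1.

46.4 mOsm/kg

Calculated osmolality = 2·Na + glucose + BUN/2.8
= 2·138 + 5 + 24/2.8
= 276 + 5 + 8.57
= 289.57 mOsm/kg ≈ 289.6 mOsm/kg
Osmolar gap = measured − calculated = 336 − 289.6 = 46.4 mOsm/kg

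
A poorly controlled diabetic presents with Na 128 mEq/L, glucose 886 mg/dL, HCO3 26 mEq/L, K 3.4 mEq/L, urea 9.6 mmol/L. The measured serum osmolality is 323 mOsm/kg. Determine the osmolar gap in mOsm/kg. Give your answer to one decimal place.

Calculated osmolality = 2·Na + glucose/18 + urea
= 2·128 + 886/18 + 9.6
= 256 + 49.22 + 9.60
= 314.82 mOsm/kg ≈ 314.8 mOsm/kg
Osmolar gap = measured − calculated = 323 − 314.8 = 8.2 mOsm/kg

8.2 mOsm/kg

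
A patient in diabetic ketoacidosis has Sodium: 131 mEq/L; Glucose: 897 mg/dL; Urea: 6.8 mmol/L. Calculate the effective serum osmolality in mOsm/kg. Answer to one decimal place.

311.8 mOsm/kg

Effective osmolality excludes urea (freely permeant across cell membranes):
2·Na + glucose/18
= 2·131 + 897/18
= 262 + 49.83
= 311.83 mOsm/kg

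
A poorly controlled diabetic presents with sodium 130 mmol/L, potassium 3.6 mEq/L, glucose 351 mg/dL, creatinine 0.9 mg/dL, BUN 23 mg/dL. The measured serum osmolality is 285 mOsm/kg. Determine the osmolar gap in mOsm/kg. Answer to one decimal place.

-2.7 mOsm/kg

Calculated osmolality = 2·Na + glucose/18 + BUN/2.8
= 2·130 + 351/18 + 23/2.8
= 260 + 19.50 + 8.21
= 287.71 mOsm/kg ≈ 287.7 mOsm/kg
Osmolar gap = measured − calculated = 285 − 287.7 = -2.7 mOsm/kg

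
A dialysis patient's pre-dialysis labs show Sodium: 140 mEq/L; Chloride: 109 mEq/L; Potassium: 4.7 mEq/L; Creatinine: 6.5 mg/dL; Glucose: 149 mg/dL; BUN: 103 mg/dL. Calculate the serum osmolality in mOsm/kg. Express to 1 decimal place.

325.1 mOsm/kg

Calculated osmolality = 2·Na + glucose/18 + BUN/2.8
= 2·140 + 149/18 + 103/2.8
= 280 + 8.28 + 36.79
= 325.07 mOsm/kg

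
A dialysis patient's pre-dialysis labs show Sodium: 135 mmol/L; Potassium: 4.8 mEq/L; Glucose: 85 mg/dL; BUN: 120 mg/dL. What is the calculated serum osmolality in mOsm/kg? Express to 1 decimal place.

317.6 mOsm/kg

Calculated osmolality = 2·Na + glucose/18 + BUN/2.8
= 2·135 + 85/18 + 120/2.8
= 270 + 4.72 + 42.86
= 317.58 mOsm/kg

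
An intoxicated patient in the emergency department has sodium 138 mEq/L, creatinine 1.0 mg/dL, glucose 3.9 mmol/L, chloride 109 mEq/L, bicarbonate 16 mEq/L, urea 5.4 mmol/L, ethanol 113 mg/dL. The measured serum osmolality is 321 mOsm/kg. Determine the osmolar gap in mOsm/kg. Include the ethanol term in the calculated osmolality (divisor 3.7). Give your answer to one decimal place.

Calculated osmolality = 2·Na + glucose + urea + ethanol/3.7
= 2·138 + 3.9 + 5.4 + 113/3.7
= 276 + 3.90 + 5.40 + 30.54
= 315.84 mOsm/kg ≈ 315.8 mOsm/kg
Osmolar gap = measured − calculated = 321 − 315.8 = 5.2 mOsm/kg

5.2 mOsm/kg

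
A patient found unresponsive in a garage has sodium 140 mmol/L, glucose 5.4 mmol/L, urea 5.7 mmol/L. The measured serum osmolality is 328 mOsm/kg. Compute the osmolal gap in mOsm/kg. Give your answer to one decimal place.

36.9 mOsm/kg

Calculated osmolality = 2·Na + glucose + urea
= 2·140 + 5.4 + 5.7
= 280 + 5.40 + 5.70
= 291.1 mOsm/kg ≈ 291.1 mOsm/kg
Osmolar gap = measured − calculated = 328 − 291.1 = 36.9 mOsm/kg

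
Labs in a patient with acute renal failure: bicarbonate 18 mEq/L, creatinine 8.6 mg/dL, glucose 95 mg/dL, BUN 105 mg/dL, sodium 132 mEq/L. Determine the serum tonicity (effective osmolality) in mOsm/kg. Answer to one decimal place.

Effective osmolality excludes urea (freely permeant across cell membranes):
2·Na + glucose/18
= 2·132 + 95/18
= 264 + 5.28
= 269.28 mOsm/kg

269.3 mOsm/kg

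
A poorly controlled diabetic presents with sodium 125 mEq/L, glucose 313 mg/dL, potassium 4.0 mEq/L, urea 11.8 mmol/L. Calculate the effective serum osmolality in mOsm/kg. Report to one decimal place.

267.4 mOsm/kg

Effective osmolality excludes urea (freely permeant across cell membranes):
2·Na + glucose/18
= 2·125 + 313/18
= 250 + 17.39
= 267.39 mOsm/kg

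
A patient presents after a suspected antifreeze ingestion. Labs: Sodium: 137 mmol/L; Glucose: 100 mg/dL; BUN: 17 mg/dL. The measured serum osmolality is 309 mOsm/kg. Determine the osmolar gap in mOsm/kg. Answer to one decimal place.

23.4 mOsm/kg

Calculated osmolality = 2·Na + glucose/18 + BUN/2.8
= 2·137 + 100/18 + 17/2.8
= 274 + 5.56 + 6.07
= 285.63 mOsm/kg ≈ 285.6 mOsm/kg
Osmolar gap = measured − calculated = 309 − 285.6 = 23.4 mOsm/kg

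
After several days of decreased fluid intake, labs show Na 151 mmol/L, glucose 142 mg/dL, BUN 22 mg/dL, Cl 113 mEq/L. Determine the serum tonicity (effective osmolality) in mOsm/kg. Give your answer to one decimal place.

309.9 mOsm/kg

Effective osmolality excludes urea (freely permeant across cell membranes):
2·Na + glucose/18
= 2·151 + 142/18
= 302 + 7.89
= 309.89 mOsm/kg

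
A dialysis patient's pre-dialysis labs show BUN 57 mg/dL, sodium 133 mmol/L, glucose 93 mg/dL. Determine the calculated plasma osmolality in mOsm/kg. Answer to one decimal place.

Calculated osmolality = 2·Na + glucose/18 + BUN/2.8
= 2·133 + 93/18 + 57/2.8
= 266 + 5.17 + 20.36
= 291.53 mOsm/kg

291.5 mOsm/kg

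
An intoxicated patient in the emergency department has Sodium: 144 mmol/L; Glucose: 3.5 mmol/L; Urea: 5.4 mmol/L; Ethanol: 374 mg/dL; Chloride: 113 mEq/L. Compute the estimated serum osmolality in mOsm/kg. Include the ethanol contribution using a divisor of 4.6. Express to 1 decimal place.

Calculated osmolality = 2·Na + glucose + urea + ethanol/4.6
= 2·144 + 3.5 + 5.4 + 374/4.6
= 288 + 3.50 + 5.40 + 81.30
= 378.2 mOsm/kg

378.2 mOsm/kg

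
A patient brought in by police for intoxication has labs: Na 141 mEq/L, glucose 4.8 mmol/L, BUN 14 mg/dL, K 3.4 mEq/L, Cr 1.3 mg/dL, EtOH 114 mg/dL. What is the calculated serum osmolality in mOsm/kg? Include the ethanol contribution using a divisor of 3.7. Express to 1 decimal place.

Calculated osmolality = 2·Na + glucose + BUN/2.8 + ethanol/3.7
= 2·141 + 4.8 + 14/2.8 + 114/3.7
= 282 + 4.80 + 5 + 30.81
= 322.61 mOsm/kg

322.6 mOsm/kg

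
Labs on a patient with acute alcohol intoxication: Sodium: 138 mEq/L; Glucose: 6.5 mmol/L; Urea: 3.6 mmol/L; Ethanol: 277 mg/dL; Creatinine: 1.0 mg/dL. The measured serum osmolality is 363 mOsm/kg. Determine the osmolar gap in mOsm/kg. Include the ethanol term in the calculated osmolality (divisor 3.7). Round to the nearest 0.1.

Calculated osmolality = 2·Na + glucose + urea + ethanol/3.7
= 2·138 + 6.5 + 3.6 + 277/3.7
= 276 + 6.50 + 3.60 + 74.86
= 360.96 mOsm/kg ≈ 361.0 mOsm/kg
Osmolar gap = measured − calculated = 363 − 361.0 = 2.0 mOsm/kg

2.0 mOsm/kg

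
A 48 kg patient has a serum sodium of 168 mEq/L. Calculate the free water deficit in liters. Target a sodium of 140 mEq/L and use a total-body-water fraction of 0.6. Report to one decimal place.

5.8 L

TBW = 0.6 · 48 = 28.8 L
Free water deficit = TBW · (Na/140 − 1)
= 28.8 · (168/140 − 1)
= 28.8 · 0.2
= 5.76 L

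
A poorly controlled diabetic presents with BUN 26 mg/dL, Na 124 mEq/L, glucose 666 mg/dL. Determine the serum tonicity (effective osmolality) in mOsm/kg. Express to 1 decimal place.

285.0 mOsm/kg

Effective osmolality excludes urea (freely permeant across cell membranes):
2·Na + glucose/18
= 2·124 + 666/18
= 248 + 37
= 285 mOsm/kg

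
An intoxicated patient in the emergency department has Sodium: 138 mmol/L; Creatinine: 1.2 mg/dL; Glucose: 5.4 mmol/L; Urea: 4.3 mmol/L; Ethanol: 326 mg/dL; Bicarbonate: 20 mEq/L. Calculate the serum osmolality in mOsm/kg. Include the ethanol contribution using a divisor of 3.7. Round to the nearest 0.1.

Calculated osmolality = 2·Na + glucose + urea + ethanol/3.7
= 2·138 + 5.4 + 4.3 + 326/3.7
= 276 + 5.40 + 4.30 + 88.11
= 373.81 mOsm/kg

373.8 mOsm/kg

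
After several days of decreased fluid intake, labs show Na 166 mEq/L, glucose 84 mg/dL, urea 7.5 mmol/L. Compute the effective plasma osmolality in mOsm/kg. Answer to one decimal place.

336.7 mOsm/kg

Effective osmolality excludes urea (freely permeant across cell membranes):
2·Na + glucose/18
= 2·166 + 84/18
= 332 + 4.67
= 336.67 mOsm/kg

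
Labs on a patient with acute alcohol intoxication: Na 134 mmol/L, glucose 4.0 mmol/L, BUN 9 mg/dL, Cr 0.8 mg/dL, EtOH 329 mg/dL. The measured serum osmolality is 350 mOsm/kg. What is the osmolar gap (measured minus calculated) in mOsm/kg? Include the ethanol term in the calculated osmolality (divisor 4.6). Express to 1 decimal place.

Calculated osmolality = 2·Na + glucose + BUN/2.8 + ethanol/4.6
= 2·134 + 4 + 9/2.8 + 329/4.6
= 268 + 4 + 3.21 + 71.52
= 346.73 mOsm/kg ≈ 346.7 mOsm/kg
Osmolar gap = measured − calculated = 350 − 346.7 = 3.3 mOsm/kg

3.3 mOsm/kg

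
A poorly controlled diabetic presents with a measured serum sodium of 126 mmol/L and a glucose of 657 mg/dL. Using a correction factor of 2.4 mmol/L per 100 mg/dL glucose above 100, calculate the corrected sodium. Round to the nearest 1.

Corrected Na = measured Na + 2.4 · (glucose − 100)/100
= 126 + 2.4 · (657 − 100)/100
= 126 + 13.4
= 139.4 mmol/L

139 mmol/L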